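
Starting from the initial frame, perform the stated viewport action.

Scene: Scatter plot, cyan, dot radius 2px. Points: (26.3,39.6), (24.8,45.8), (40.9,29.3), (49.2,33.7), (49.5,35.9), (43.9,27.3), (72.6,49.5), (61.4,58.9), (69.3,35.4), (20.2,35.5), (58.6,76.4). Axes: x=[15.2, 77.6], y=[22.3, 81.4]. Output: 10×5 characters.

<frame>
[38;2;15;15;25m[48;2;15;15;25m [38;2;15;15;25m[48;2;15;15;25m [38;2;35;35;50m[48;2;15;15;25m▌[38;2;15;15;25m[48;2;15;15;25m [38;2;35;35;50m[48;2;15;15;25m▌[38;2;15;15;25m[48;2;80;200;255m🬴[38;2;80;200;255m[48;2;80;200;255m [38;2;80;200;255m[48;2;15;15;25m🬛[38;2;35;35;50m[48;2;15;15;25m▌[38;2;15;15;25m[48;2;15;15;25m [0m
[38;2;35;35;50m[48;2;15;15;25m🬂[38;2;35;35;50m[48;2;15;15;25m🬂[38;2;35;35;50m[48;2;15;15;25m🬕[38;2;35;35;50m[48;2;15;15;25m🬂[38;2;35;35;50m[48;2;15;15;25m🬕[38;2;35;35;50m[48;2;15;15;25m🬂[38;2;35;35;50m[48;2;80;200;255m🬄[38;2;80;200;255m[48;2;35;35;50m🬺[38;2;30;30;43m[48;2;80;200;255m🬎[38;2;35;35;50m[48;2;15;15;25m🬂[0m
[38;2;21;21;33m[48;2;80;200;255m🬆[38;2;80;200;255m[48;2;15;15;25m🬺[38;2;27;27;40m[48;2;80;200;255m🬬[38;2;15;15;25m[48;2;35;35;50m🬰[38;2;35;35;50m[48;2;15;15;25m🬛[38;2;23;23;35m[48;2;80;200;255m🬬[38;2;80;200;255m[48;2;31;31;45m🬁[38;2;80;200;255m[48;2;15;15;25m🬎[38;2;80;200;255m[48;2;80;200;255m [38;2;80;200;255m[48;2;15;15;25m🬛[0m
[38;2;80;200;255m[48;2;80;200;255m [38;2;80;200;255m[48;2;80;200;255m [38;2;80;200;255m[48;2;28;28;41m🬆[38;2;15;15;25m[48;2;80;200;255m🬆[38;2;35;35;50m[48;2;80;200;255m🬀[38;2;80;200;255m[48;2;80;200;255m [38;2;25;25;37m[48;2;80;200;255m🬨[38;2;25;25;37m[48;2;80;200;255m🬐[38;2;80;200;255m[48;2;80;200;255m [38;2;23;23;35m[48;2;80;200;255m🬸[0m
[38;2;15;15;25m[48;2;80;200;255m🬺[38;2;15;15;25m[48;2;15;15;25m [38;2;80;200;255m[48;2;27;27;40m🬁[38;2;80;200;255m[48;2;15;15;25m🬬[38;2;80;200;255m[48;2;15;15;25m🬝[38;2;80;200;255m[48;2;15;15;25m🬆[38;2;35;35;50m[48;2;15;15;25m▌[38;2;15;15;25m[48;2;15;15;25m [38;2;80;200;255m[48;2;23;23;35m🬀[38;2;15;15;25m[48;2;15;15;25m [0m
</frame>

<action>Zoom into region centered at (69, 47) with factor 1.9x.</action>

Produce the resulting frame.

<frame>
[38;2;15;15;25m[48;2;15;15;25m [38;2;15;15;25m[48;2;80;200;255m🬴[38;2;80;200;255m[48;2;80;200;255m [38;2;80;200;255m[48;2;15;15;25m🬛[38;2;35;35;50m[48;2;15;15;25m▌[38;2;15;15;25m[48;2;15;15;25m [38;2;35;35;50m[48;2;15;15;25m▌[38;2;15;15;25m[48;2;15;15;25m [38;2;35;35;50m[48;2;15;15;25m▌[38;2;15;15;25m[48;2;15;15;25m [0m
[38;2;35;35;50m[48;2;15;15;25m🬂[38;2;35;35;50m[48;2;15;15;25m🬂[38;2;80;200;255m[48;2;27;27;40m🬁[38;2;35;35;50m[48;2;15;15;25m🬂[38;2;31;31;45m[48;2;80;200;255m🬝[38;2;35;35;50m[48;2;80;200;255m🬀[38;2;80;200;255m[48;2;28;28;41m🬱[38;2;35;35;50m[48;2;15;15;25m🬂[38;2;35;35;50m[48;2;15;15;25m🬕[38;2;35;35;50m[48;2;15;15;25m🬂[0m
[38;2;15;15;25m[48;2;35;35;50m🬰[38;2;15;15;25m[48;2;35;35;50m🬰[38;2;35;35;50m[48;2;15;15;25m🬛[38;2;15;15;25m[48;2;35;35;50m🬰[38;2;35;35;50m[48;2;15;15;25m🬛[38;2;80;200;255m[48;2;21;21;33m🬊[38;2;80;200;255m[48;2;27;27;40m🬀[38;2;15;15;25m[48;2;35;35;50m🬰[38;2;35;35;50m[48;2;15;15;25m🬛[38;2;15;15;25m[48;2;35;35;50m🬰[0m
[38;2;15;15;25m[48;2;35;35;50m🬎[38;2;15;15;25m[48;2;35;35;50m🬎[38;2;35;35;50m[48;2;15;15;25m🬲[38;2;15;15;25m[48;2;35;35;50m🬎[38;2;28;28;41m[48;2;80;200;255m🬆[38;2;19;19;30m[48;2;80;200;255m🬬[38;2;35;35;50m[48;2;15;15;25m🬲[38;2;15;15;25m[48;2;35;35;50m🬎[38;2;35;35;50m[48;2;15;15;25m🬲[38;2;15;15;25m[48;2;35;35;50m🬎[0m
[38;2;15;15;25m[48;2;15;15;25m [38;2;15;15;25m[48;2;15;15;25m [38;2;35;35;50m[48;2;15;15;25m▌[38;2;15;15;25m[48;2;80;200;255m🬺[38;2;80;200;255m[48;2;35;35;50m🬬[38;2;80;200;255m[48;2;15;15;25m🬆[38;2;35;35;50m[48;2;15;15;25m▌[38;2;15;15;25m[48;2;15;15;25m [38;2;35;35;50m[48;2;15;15;25m▌[38;2;15;15;25m[48;2;15;15;25m [0m
</frame>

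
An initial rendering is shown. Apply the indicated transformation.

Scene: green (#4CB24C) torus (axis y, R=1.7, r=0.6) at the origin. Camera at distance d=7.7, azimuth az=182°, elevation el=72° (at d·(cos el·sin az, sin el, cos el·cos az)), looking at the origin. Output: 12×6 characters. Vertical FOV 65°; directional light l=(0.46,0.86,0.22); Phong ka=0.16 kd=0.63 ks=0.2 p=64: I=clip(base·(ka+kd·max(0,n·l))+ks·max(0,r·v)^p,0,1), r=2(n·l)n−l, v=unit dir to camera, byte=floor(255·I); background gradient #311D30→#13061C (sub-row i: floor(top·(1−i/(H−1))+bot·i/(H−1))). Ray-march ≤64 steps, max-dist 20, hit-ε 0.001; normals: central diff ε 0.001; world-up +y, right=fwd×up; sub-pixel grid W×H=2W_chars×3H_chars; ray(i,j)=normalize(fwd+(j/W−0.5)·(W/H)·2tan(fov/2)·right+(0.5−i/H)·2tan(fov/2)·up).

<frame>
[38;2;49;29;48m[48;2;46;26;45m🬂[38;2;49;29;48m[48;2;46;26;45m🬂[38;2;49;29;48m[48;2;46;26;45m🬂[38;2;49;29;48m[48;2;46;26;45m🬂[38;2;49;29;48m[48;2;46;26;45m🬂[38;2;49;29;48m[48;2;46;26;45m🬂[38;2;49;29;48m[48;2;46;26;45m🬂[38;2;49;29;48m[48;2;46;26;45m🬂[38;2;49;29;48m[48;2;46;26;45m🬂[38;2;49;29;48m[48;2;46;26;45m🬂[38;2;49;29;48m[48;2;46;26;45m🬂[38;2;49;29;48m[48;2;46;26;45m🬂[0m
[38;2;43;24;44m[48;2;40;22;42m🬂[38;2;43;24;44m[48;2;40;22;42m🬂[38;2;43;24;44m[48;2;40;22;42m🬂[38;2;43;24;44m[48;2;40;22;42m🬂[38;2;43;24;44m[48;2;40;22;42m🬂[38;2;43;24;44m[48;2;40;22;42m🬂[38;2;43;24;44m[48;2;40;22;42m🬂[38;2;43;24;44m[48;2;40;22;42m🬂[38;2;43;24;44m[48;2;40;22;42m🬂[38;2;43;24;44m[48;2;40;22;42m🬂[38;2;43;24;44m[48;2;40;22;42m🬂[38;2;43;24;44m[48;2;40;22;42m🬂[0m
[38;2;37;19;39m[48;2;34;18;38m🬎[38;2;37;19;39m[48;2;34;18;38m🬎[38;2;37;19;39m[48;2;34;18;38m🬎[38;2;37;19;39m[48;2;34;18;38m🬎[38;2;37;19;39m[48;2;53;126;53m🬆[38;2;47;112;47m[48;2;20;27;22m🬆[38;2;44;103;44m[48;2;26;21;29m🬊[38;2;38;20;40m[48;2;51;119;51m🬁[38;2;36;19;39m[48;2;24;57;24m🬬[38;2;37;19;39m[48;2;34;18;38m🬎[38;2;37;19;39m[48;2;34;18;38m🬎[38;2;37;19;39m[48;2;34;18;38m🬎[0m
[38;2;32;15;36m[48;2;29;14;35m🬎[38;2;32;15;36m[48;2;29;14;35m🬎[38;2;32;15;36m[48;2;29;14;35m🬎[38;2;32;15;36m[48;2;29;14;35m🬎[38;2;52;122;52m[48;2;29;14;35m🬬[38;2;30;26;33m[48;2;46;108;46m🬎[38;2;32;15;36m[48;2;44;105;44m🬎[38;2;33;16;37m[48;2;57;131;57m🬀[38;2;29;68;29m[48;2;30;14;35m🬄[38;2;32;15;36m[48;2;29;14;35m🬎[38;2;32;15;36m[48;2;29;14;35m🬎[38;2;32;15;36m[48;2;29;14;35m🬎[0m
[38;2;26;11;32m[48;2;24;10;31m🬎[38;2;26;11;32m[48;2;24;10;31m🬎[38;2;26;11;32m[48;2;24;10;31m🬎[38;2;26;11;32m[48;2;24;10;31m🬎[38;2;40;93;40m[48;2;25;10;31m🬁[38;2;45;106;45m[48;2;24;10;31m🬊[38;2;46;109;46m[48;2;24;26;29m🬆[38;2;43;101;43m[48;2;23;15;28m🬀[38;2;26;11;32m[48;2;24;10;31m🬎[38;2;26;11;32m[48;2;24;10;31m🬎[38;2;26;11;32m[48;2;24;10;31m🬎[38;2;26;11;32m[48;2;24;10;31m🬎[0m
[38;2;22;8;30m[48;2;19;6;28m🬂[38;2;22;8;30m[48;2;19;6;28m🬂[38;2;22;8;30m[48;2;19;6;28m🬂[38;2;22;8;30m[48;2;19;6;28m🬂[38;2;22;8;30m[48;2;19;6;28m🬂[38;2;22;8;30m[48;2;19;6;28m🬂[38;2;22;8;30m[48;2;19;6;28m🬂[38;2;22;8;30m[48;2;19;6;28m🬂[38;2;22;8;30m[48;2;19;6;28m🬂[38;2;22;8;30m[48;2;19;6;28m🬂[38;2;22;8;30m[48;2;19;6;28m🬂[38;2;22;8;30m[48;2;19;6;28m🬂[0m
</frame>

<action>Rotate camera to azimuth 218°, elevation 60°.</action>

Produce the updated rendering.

<frame>
[38;2;49;29;48m[48;2;46;26;45m🬂[38;2;49;29;48m[48;2;46;26;45m🬂[38;2;49;29;48m[48;2;46;26;45m🬂[38;2;49;29;48m[48;2;46;26;45m🬂[38;2;49;29;48m[48;2;46;26;45m🬂[38;2;49;29;48m[48;2;46;26;45m🬂[38;2;49;29;48m[48;2;46;26;45m🬂[38;2;49;29;48m[48;2;46;26;45m🬂[38;2;49;29;48m[48;2;46;26;45m🬂[38;2;49;29;48m[48;2;46;26;45m🬂[38;2;49;29;48m[48;2;46;26;45m🬂[38;2;49;29;48m[48;2;46;26;45m🬂[0m
[38;2;43;24;44m[48;2;40;22;42m🬂[38;2;43;24;44m[48;2;40;22;42m🬂[38;2;43;24;44m[48;2;40;22;42m🬂[38;2;43;24;44m[48;2;40;22;42m🬂[38;2;43;24;44m[48;2;40;22;42m🬂[38;2;43;24;44m[48;2;40;22;42m🬂[38;2;43;24;44m[48;2;40;22;42m🬂[38;2;43;24;44m[48;2;40;22;42m🬂[38;2;43;24;44m[48;2;40;22;42m🬂[38;2;43;24;44m[48;2;40;22;42m🬂[38;2;43;24;44m[48;2;40;22;42m🬂[38;2;43;24;44m[48;2;40;22;42m🬂[0m
[38;2;37;19;39m[48;2;34;18;38m🬎[38;2;37;19;39m[48;2;34;18;38m🬎[38;2;37;19;39m[48;2;34;18;38m🬎[38;2;37;19;39m[48;2;34;18;38m🬎[38;2;37;19;39m[48;2;51;119;51m🬆[38;2;51;119;51m[48;2;22;32;23m🬆[38;2;55;125;55m[48;2;26;31;28m🬂[38;2;35;49;36m[48;2;60;128;60m🬑[38;2;28;67;28m[48;2;36;19;39m🬏[38;2;37;19;39m[48;2;34;18;38m🬎[38;2;37;19;39m[48;2;34;18;38m🬎[38;2;37;19;39m[48;2;34;18;38m🬎[0m
[38;2;32;15;36m[48;2;29;14;35m🬎[38;2;32;15;36m[48;2;29;14;35m🬎[38;2;32;15;36m[48;2;29;14;35m🬎[38;2;32;15;36m[48;2;29;14;35m🬎[38;2;66;135;66m[48;2;38;73;40m🬊[38;2;25;19;28m[48;2;60;130;60m🬊[38;2;32;15;36m[48;2;58;138;58m🬎[38;2;27;64;27m[48;2;60;134;60m🬟[38;2;33;77;33m[48;2;30;14;35m🬄[38;2;32;15;36m[48;2;29;14;35m🬎[38;2;32;15;36m[48;2;29;14;35m🬎[38;2;32;15;36m[48;2;29;14;35m🬎[0m
[38;2;26;11;32m[48;2;24;10;31m🬎[38;2;26;11;32m[48;2;24;10;31m🬎[38;2;26;11;32m[48;2;24;10;31m🬎[38;2;26;11;32m[48;2;24;10;31m🬎[38;2;19;44;19m[48;2;25;10;31m🬁[38;2;40;94;40m[48;2;21;14;26m🬂[38;2;43;102;43m[48;2;18;19;21m🬂[38;2;31;73;31m[48;2;22;14;27m🬀[38;2;26;11;32m[48;2;24;10;31m🬎[38;2;26;11;32m[48;2;24;10;31m🬎[38;2;26;11;32m[48;2;24;10;31m🬎[38;2;26;11;32m[48;2;24;10;31m🬎[0m
[38;2;22;8;30m[48;2;19;6;28m🬂[38;2;22;8;30m[48;2;19;6;28m🬂[38;2;22;8;30m[48;2;19;6;28m🬂[38;2;22;8;30m[48;2;19;6;28m🬂[38;2;22;8;30m[48;2;19;6;28m🬂[38;2;22;8;30m[48;2;19;6;28m🬂[38;2;22;8;30m[48;2;19;6;28m🬂[38;2;22;8;30m[48;2;19;6;28m🬂[38;2;22;8;30m[48;2;19;6;28m🬂[38;2;22;8;30m[48;2;19;6;28m🬂[38;2;22;8;30m[48;2;19;6;28m🬂[38;2;22;8;30m[48;2;19;6;28m🬂[0m
</frame>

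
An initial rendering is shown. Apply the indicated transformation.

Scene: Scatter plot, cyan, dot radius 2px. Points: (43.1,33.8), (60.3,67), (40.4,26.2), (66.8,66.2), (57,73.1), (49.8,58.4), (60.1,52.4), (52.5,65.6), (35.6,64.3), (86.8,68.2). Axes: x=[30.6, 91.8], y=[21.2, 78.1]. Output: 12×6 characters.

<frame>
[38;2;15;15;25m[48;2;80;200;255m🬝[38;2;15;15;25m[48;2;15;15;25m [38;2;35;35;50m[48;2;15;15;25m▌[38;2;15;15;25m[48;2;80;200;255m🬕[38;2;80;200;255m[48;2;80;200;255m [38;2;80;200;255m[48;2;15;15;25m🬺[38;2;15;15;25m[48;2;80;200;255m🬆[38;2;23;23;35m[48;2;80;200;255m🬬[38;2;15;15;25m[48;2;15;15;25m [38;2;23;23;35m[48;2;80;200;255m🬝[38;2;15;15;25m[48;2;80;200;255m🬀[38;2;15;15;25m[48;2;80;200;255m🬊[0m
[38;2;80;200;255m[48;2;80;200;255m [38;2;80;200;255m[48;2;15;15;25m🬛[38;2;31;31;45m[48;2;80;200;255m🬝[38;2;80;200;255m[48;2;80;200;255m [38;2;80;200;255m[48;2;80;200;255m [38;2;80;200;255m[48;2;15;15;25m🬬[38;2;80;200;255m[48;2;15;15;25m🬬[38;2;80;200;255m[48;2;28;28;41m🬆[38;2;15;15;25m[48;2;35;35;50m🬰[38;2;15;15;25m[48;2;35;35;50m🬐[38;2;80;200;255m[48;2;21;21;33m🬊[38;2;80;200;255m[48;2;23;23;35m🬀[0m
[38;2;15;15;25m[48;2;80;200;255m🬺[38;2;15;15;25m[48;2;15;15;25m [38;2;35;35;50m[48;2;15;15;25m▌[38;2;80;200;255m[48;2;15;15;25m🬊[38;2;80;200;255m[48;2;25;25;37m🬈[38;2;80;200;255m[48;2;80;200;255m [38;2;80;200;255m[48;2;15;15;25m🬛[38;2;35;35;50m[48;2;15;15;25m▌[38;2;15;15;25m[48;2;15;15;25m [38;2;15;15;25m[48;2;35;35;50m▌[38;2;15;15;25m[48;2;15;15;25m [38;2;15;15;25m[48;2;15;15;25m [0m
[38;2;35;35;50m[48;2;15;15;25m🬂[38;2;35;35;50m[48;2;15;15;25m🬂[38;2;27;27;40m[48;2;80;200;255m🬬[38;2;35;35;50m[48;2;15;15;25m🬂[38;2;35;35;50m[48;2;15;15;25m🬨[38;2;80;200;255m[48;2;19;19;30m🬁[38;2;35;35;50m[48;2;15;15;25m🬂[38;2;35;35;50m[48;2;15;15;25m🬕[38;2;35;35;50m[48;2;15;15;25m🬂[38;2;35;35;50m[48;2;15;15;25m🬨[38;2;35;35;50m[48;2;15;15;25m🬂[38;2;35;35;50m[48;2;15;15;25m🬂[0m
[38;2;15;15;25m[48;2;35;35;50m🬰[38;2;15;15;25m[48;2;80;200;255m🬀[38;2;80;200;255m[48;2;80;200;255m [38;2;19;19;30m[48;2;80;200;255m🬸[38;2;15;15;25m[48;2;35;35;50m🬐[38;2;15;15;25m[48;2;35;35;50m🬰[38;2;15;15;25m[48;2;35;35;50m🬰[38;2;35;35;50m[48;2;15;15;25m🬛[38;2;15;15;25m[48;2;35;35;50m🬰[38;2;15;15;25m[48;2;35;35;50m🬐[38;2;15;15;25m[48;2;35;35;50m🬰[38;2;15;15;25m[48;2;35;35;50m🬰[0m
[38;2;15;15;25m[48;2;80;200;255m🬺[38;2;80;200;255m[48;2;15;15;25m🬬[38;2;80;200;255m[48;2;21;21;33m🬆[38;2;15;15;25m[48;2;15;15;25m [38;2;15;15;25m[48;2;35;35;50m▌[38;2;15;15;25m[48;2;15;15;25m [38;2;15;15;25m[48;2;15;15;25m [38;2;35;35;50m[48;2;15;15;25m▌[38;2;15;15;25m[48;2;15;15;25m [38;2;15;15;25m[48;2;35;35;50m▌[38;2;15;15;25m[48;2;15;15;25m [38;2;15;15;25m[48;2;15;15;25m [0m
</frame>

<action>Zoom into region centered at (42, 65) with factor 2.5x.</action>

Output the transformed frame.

<frame>
[38;2;15;15;25m[48;2;15;15;25m [38;2;15;15;25m[48;2;15;15;25m [38;2;35;35;50m[48;2;15;15;25m▌[38;2;15;15;25m[48;2;15;15;25m [38;2;15;15;25m[48;2;35;35;50m▌[38;2;15;15;25m[48;2;15;15;25m [38;2;15;15;25m[48;2;15;15;25m [38;2;35;35;50m[48;2;15;15;25m▌[38;2;15;15;25m[48;2;15;15;25m [38;2;15;15;25m[48;2;35;35;50m▌[38;2;15;15;25m[48;2;15;15;25m [38;2;15;15;25m[48;2;15;15;25m [0m
[38;2;15;15;25m[48;2;35;35;50m🬰[38;2;15;15;25m[48;2;35;35;50m🬰[38;2;35;35;50m[48;2;15;15;25m🬛[38;2;15;15;25m[48;2;35;35;50m🬰[38;2;15;15;25m[48;2;35;35;50m🬐[38;2;15;15;25m[48;2;35;35;50m🬰[38;2;15;15;25m[48;2;35;35;50m🬰[38;2;35;35;50m[48;2;15;15;25m🬛[38;2;15;15;25m[48;2;35;35;50m🬰[38;2;15;15;25m[48;2;35;35;50m🬐[38;2;15;15;25m[48;2;35;35;50m🬰[38;2;15;15;25m[48;2;35;35;50m🬰[0m
[38;2;15;15;25m[48;2;15;15;25m [38;2;15;15;25m[48;2;15;15;25m [38;2;28;28;41m[48;2;80;200;255m🬆[38;2;15;15;25m[48;2;80;200;255m🬬[38;2;15;15;25m[48;2;35;35;50m▌[38;2;15;15;25m[48;2;15;15;25m [38;2;15;15;25m[48;2;15;15;25m [38;2;35;35;50m[48;2;15;15;25m▌[38;2;15;15;25m[48;2;15;15;25m [38;2;23;23;35m[48;2;80;200;255m🬝[38;2;15;15;25m[48;2;80;200;255m🬀[38;2;15;15;25m[48;2;80;200;255m🬊[0m
[38;2;35;35;50m[48;2;15;15;25m🬂[38;2;80;200;255m[48;2;19;19;30m🬁[38;2;80;200;255m[48;2;35;35;50m🬬[38;2;80;200;255m[48;2;15;15;25m🬆[38;2;35;35;50m[48;2;15;15;25m🬨[38;2;35;35;50m[48;2;15;15;25m🬂[38;2;35;35;50m[48;2;15;15;25m🬂[38;2;35;35;50m[48;2;15;15;25m🬕[38;2;35;35;50m[48;2;15;15;25m🬂[38;2;31;31;45m[48;2;80;200;255m🬬[38;2;80;200;255m[48;2;15;15;25m🬊[38;2;80;200;255m[48;2;19;19;30m🬀[0m
[38;2;15;15;25m[48;2;35;35;50m🬰[38;2;15;15;25m[48;2;35;35;50m🬰[38;2;35;35;50m[48;2;15;15;25m🬛[38;2;15;15;25m[48;2;35;35;50m🬰[38;2;15;15;25m[48;2;35;35;50m🬐[38;2;15;15;25m[48;2;35;35;50m🬰[38;2;15;15;25m[48;2;35;35;50m🬰[38;2;35;35;50m[48;2;15;15;25m🬛[38;2;15;15;25m[48;2;80;200;255m🬐[38;2;80;200;255m[48;2;80;200;255m [38;2;19;19;30m[48;2;80;200;255m🬸[38;2;15;15;25m[48;2;35;35;50m🬰[0m
[38;2;15;15;25m[48;2;15;15;25m [38;2;15;15;25m[48;2;15;15;25m [38;2;35;35;50m[48;2;15;15;25m▌[38;2;15;15;25m[48;2;15;15;25m [38;2;15;15;25m[48;2;35;35;50m▌[38;2;15;15;25m[48;2;15;15;25m [38;2;15;15;25m[48;2;15;15;25m [38;2;35;35;50m[48;2;15;15;25m▌[38;2;15;15;25m[48;2;15;15;25m [38;2;80;200;255m[48;2;27;27;40m🬀[38;2;15;15;25m[48;2;15;15;25m [38;2;15;15;25m[48;2;15;15;25m [0m
</frame>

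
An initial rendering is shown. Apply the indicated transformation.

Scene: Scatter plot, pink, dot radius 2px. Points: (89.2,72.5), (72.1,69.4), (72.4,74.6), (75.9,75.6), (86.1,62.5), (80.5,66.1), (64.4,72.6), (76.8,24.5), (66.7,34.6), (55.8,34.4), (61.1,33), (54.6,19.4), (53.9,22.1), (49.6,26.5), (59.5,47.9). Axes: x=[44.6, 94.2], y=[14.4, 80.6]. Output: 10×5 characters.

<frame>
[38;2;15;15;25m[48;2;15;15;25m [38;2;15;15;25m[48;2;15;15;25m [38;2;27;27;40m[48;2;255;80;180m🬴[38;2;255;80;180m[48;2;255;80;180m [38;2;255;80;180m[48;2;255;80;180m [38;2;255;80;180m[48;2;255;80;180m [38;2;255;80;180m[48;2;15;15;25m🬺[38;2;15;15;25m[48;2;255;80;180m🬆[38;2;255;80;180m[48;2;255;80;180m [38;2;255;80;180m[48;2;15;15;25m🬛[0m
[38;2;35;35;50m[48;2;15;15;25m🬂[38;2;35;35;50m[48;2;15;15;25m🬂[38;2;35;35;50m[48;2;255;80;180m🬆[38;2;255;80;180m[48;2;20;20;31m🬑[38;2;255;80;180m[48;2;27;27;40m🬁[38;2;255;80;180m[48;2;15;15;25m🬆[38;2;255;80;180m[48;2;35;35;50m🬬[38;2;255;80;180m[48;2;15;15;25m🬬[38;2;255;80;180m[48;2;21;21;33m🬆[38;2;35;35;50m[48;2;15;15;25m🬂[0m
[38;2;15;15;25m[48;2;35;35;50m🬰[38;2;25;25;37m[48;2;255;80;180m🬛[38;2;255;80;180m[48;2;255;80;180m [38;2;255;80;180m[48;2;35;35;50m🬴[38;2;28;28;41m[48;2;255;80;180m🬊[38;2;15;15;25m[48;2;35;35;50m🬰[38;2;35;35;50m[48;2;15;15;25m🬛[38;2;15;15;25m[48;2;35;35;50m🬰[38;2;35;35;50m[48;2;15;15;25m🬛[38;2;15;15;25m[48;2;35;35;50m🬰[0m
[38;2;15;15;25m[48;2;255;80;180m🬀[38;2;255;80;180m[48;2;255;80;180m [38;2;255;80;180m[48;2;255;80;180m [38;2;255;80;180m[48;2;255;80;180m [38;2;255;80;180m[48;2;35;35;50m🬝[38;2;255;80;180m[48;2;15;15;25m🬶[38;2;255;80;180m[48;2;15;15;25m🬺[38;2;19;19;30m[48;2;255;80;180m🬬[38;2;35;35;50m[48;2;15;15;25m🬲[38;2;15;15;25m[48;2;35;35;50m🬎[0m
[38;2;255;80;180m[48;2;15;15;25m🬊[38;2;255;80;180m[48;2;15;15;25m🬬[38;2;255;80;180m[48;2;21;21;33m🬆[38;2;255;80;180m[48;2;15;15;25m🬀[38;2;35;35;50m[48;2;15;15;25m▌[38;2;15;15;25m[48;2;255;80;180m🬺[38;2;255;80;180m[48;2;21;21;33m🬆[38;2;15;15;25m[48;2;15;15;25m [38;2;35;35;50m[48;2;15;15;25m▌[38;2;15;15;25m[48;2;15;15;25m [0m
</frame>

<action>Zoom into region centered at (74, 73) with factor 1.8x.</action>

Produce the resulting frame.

<frame>
[38;2;15;15;25m[48;2;15;15;25m [38;2;15;15;25m[48;2;15;15;25m [38;2;35;35;50m[48;2;15;15;25m▌[38;2;15;15;25m[48;2;15;15;25m [38;2;35;35;50m[48;2;15;15;25m▌[38;2;15;15;25m[48;2;15;15;25m [38;2;35;35;50m[48;2;15;15;25m▌[38;2;15;15;25m[48;2;15;15;25m [38;2;35;35;50m[48;2;15;15;25m▌[38;2;15;15;25m[48;2;15;15;25m [0m
[38;2;35;35;50m[48;2;15;15;25m🬂[38;2;23;23;35m[48;2;255;80;180m🬬[38;2;35;35;50m[48;2;15;15;25m🬕[38;2;23;23;35m[48;2;255;80;180m🬝[38;2;255;80;180m[48;2;28;28;41m🬱[38;2;255;80;180m[48;2;28;28;41m🬱[38;2;35;35;50m[48;2;15;15;25m🬕[38;2;35;35;50m[48;2;15;15;25m🬂[38;2;35;35;50m[48;2;15;15;25m🬕[38;2;23;23;35m[48;2;255;80;180m🬝[0m
[38;2;15;15;25m[48;2;255;80;180m🬐[38;2;255;80;180m[48;2;255;80;180m [38;2;27;27;40m[48;2;255;80;180m🬸[38;2;255;80;180m[48;2;35;35;50m🬸[38;2;255;80;180m[48;2;255;80;180m [38;2;255;80;180m[48;2;15;15;25m🬝[38;2;255;80;180m[48;2;25;25;37m🬶[38;2;23;23;35m[48;2;255;80;180m🬬[38;2;30;30;43m[48;2;255;80;180m🬕[38;2;255;80;180m[48;2;255;80;180m [0m
[38;2;15;15;25m[48;2;35;35;50m🬎[38;2;255;80;180m[48;2;23;23;35m🬀[38;2;35;35;50m[48;2;15;15;25m🬲[38;2;23;23;35m[48;2;255;80;180m🬺[38;2;255;80;180m[48;2;28;28;41m🬆[38;2;23;23;35m[48;2;255;80;180m🬺[38;2;255;80;180m[48;2;35;35;50m🬬[38;2;255;80;180m[48;2;35;35;50m🬎[38;2;255;80;180m[48;2;255;80;180m [38;2;255;80;180m[48;2;35;35;50m🬝[0m
[38;2;15;15;25m[48;2;15;15;25m [38;2;15;15;25m[48;2;15;15;25m [38;2;35;35;50m[48;2;15;15;25m▌[38;2;15;15;25m[48;2;15;15;25m [38;2;35;35;50m[48;2;15;15;25m▌[38;2;15;15;25m[48;2;15;15;25m [38;2;35;35;50m[48;2;15;15;25m▌[38;2;15;15;25m[48;2;15;15;25m [38;2;255;80;180m[48;2;27;27;40m🬁[38;2;15;15;25m[48;2;15;15;25m [0m
</frame>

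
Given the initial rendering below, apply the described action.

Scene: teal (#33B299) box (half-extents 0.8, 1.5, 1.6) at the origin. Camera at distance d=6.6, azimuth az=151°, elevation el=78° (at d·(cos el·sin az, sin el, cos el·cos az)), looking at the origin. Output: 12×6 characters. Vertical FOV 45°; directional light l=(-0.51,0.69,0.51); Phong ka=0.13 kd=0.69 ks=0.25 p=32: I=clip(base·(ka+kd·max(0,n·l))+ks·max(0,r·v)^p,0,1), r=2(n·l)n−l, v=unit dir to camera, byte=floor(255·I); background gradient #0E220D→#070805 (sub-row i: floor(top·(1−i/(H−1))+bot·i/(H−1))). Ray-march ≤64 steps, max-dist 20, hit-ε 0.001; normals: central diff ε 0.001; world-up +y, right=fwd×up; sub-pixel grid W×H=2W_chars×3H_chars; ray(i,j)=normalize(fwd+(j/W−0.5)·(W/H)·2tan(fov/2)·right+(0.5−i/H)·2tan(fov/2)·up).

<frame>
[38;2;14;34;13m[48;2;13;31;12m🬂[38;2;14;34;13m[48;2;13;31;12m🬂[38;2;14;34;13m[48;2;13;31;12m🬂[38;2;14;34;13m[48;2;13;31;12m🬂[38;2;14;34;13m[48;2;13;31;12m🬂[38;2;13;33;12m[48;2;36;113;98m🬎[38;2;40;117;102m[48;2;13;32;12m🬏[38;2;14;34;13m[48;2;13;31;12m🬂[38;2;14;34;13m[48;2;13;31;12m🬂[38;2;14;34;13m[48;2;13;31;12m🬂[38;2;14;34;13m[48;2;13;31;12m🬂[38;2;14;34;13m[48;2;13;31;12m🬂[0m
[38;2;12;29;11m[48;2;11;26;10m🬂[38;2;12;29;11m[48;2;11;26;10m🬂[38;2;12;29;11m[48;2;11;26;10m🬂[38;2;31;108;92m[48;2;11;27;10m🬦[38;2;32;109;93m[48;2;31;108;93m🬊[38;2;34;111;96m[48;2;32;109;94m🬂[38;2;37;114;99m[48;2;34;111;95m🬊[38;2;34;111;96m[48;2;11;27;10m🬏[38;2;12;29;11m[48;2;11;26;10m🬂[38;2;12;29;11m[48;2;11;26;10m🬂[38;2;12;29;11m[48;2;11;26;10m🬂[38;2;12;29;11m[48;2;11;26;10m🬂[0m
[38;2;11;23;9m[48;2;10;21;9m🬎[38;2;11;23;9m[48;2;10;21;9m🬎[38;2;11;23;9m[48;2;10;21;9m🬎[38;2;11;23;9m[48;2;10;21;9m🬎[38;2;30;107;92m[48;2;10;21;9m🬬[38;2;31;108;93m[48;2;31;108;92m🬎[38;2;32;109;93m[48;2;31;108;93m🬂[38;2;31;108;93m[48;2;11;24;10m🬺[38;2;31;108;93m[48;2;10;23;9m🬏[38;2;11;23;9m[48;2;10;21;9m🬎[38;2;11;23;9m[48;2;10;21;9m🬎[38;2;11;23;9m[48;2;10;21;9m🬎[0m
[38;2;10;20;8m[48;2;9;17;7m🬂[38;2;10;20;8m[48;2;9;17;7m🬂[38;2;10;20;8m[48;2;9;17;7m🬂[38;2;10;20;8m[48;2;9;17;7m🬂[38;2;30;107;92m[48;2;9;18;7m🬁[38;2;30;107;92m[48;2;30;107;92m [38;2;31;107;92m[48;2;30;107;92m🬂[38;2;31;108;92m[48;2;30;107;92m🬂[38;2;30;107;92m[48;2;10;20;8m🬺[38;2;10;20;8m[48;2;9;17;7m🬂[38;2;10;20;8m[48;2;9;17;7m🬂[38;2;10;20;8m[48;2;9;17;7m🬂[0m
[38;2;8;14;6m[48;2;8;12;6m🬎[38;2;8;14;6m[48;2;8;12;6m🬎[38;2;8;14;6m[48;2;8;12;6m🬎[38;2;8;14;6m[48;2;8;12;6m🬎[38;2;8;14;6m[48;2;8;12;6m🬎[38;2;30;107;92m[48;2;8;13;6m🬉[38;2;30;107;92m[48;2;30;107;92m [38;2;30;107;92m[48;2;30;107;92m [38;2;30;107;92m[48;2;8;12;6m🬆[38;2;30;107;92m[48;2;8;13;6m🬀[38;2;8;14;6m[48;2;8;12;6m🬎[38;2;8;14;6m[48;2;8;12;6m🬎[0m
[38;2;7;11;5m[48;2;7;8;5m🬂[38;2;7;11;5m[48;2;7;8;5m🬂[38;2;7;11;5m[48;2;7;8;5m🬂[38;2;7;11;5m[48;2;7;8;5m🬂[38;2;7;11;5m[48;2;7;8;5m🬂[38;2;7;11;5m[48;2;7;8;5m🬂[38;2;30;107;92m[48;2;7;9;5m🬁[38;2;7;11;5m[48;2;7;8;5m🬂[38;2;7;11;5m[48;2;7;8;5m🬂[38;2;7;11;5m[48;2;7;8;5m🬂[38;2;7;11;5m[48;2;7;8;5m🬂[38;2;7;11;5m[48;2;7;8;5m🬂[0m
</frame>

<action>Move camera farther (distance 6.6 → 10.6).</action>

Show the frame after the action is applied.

<frame>
[38;2;14;34;13m[48;2;13;31;12m🬂[38;2;14;34;13m[48;2;13;31;12m🬂[38;2;14;34;13m[48;2;13;31;12m🬂[38;2;14;34;13m[48;2;13;31;12m🬂[38;2;14;34;13m[48;2;13;31;12m🬂[38;2;14;34;13m[48;2;13;31;12m🬂[38;2;14;34;13m[48;2;13;31;12m🬂[38;2;14;34;13m[48;2;13;31;12m🬂[38;2;14;34;13m[48;2;13;31;12m🬂[38;2;14;34;13m[48;2;13;31;12m🬂[38;2;14;34;13m[48;2;13;31;12m🬂[38;2;14;34;13m[48;2;13;31;12m🬂[0m
[38;2;12;29;11m[48;2;11;26;10m🬂[38;2;12;29;11m[48;2;11;26;10m🬂[38;2;12;29;11m[48;2;11;26;10m🬂[38;2;12;29;11m[48;2;11;26;10m🬂[38;2;12;29;11m[48;2;11;26;10m🬂[38;2;11;27;10m[48;2;32;109;94m🬝[38;2;33;110;95m[48;2;11;27;10m🬏[38;2;12;29;11m[48;2;11;26;10m🬂[38;2;12;29;11m[48;2;11;26;10m🬂[38;2;12;29;11m[48;2;11;26;10m🬂[38;2;12;29;11m[48;2;11;26;10m🬂[38;2;12;29;11m[48;2;11;26;10m🬂[0m
[38;2;11;23;9m[48;2;10;21;9m🬎[38;2;11;23;9m[48;2;10;21;9m🬎[38;2;11;23;9m[48;2;10;21;9m🬎[38;2;11;23;9m[48;2;10;21;9m🬎[38;2;31;108;93m[48;2;10;22;9m🬁[38;2;31;108;93m[48;2;31;108;92m🬎[38;2;31;108;93m[48;2;11;24;10m🬺[38;2;31;108;93m[48;2;10;23;9m🬏[38;2;11;23;9m[48;2;10;21;9m🬎[38;2;11;23;9m[48;2;10;21;9m🬎[38;2;11;23;9m[48;2;10;21;9m🬎[38;2;11;23;9m[48;2;10;21;9m🬎[0m
[38;2;10;20;8m[48;2;9;17;7m🬂[38;2;10;20;8m[48;2;9;17;7m🬂[38;2;10;20;8m[48;2;9;17;7m🬂[38;2;10;20;8m[48;2;9;17;7m🬂[38;2;10;20;8m[48;2;9;17;7m🬂[38;2;30;107;92m[48;2;9;18;7m🬉[38;2;31;107;92m[48;2;30;107;92m🬂[38;2;30;107;92m[48;2;8;21;13m🬛[38;2;10;20;8m[48;2;9;17;7m🬂[38;2;10;20;8m[48;2;9;17;7m🬂[38;2;10;20;8m[48;2;9;17;7m🬂[38;2;10;20;8m[48;2;9;17;7m🬂[0m
[38;2;8;14;6m[48;2;8;12;6m🬎[38;2;8;14;6m[48;2;8;12;6m🬎[38;2;8;14;6m[48;2;8;12;6m🬎[38;2;8;14;6m[48;2;8;12;6m🬎[38;2;8;14;6m[48;2;8;12;6m🬎[38;2;8;14;6m[48;2;8;12;6m🬎[38;2;30;107;92m[48;2;8;13;6m🬂[38;2;8;14;6m[48;2;8;12;6m🬎[38;2;8;14;6m[48;2;8;12;6m🬎[38;2;8;14;6m[48;2;8;12;6m🬎[38;2;8;14;6m[48;2;8;12;6m🬎[38;2;8;14;6m[48;2;8;12;6m🬎[0m
[38;2;7;11;5m[48;2;7;8;5m🬂[38;2;7;11;5m[48;2;7;8;5m🬂[38;2;7;11;5m[48;2;7;8;5m🬂[38;2;7;11;5m[48;2;7;8;5m🬂[38;2;7;11;5m[48;2;7;8;5m🬂[38;2;7;11;5m[48;2;7;8;5m🬂[38;2;7;11;5m[48;2;7;8;5m🬂[38;2;7;11;5m[48;2;7;8;5m🬂[38;2;7;11;5m[48;2;7;8;5m🬂[38;2;7;11;5m[48;2;7;8;5m🬂[38;2;7;11;5m[48;2;7;8;5m🬂[38;2;7;11;5m[48;2;7;8;5m🬂[0m
</frame>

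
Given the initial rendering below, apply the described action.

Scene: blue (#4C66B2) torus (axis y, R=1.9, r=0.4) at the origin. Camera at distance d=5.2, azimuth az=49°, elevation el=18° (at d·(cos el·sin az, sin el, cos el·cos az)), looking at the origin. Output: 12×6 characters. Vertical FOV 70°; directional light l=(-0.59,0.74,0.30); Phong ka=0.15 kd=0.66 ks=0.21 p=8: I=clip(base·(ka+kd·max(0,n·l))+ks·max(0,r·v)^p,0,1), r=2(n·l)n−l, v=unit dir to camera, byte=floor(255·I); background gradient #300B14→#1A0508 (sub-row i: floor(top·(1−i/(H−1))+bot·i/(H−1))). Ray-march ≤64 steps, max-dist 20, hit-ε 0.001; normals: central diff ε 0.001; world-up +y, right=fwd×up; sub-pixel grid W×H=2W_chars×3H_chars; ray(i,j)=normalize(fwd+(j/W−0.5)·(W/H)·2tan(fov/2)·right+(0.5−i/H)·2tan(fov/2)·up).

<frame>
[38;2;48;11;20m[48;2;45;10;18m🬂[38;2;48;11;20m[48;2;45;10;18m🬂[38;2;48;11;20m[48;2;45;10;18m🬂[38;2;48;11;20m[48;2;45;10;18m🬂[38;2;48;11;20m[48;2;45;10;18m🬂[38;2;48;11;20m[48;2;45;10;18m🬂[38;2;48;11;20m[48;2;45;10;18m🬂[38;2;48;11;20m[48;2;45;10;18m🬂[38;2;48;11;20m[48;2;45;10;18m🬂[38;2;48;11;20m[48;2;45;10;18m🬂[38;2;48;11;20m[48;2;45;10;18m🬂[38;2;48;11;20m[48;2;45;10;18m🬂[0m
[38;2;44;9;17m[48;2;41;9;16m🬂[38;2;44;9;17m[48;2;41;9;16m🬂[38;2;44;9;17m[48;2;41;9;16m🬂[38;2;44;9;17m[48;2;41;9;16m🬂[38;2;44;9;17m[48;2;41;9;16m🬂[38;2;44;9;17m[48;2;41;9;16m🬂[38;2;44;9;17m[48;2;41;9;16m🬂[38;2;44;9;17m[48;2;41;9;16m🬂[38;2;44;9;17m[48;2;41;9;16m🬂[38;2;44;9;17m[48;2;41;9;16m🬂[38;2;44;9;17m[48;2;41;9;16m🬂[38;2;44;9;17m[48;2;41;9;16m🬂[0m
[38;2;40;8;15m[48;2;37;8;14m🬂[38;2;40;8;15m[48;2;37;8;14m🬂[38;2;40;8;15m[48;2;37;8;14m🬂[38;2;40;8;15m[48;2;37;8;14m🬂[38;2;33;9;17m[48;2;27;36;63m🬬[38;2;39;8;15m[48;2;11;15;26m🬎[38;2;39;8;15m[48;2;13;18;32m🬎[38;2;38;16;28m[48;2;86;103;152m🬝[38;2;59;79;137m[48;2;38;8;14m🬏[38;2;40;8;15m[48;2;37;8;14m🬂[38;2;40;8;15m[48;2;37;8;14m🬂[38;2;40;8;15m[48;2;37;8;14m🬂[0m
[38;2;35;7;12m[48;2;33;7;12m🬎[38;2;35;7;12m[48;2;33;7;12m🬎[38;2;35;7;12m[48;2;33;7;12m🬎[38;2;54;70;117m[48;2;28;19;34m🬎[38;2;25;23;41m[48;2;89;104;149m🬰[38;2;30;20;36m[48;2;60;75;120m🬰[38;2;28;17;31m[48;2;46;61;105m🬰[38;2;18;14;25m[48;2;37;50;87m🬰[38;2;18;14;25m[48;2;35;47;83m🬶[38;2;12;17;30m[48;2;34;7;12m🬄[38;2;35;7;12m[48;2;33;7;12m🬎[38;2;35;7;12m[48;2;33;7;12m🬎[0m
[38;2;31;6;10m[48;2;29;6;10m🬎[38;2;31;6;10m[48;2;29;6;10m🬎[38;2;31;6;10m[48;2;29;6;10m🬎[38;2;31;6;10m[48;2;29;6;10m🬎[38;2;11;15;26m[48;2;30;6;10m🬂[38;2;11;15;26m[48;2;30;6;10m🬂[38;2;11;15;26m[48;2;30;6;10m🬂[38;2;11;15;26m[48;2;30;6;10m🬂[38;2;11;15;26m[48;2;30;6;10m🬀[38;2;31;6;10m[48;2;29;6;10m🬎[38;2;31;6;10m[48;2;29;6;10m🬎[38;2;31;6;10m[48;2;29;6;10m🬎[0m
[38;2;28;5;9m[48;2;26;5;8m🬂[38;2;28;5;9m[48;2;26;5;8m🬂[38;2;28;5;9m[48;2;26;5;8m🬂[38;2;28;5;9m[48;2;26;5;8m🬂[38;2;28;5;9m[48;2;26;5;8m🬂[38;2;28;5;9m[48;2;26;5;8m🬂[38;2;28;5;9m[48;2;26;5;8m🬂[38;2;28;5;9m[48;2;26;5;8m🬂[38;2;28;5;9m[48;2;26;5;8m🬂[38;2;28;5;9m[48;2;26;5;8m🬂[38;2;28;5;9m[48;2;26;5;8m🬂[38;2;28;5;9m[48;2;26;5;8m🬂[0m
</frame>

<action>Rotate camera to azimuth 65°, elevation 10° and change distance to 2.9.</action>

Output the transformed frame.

<frame>
[38;2;48;11;20m[48;2;45;10;18m🬂[38;2;48;11;20m[48;2;45;10;18m🬂[38;2;48;11;20m[48;2;45;10;18m🬂[38;2;48;11;20m[48;2;45;10;18m🬂[38;2;48;11;20m[48;2;45;10;18m🬂[38;2;48;11;20m[48;2;45;10;18m🬂[38;2;48;11;20m[48;2;45;10;18m🬂[38;2;48;11;20m[48;2;45;10;18m🬂[38;2;48;11;20m[48;2;45;10;18m🬂[38;2;48;11;20m[48;2;45;10;18m🬂[38;2;48;11;20m[48;2;45;10;18m🬂[38;2;48;11;20m[48;2;45;10;18m🬂[0m
[38;2;44;9;17m[48;2;41;9;16m🬂[38;2;44;9;17m[48;2;41;9;16m🬂[38;2;44;9;17m[48;2;41;9;16m🬂[38;2;44;9;17m[48;2;41;9;16m🬂[38;2;44;9;17m[48;2;41;9;16m🬂[38;2;44;9;17m[48;2;41;9;16m🬂[38;2;44;9;17m[48;2;41;9;16m🬂[38;2;44;9;17m[48;2;41;9;16m🬂[38;2;44;9;17m[48;2;41;9;16m🬂[38;2;44;9;17m[48;2;41;9;16m🬂[38;2;44;9;17m[48;2;41;9;16m🬂[38;2;44;9;17m[48;2;41;9;16m🬂[0m
[38;2;39;8;15m[48;2;53;69;116m🬎[38;2;39;8;15m[48;2;53;69;117m🬎[38;2;39;8;15m[48;2;50;67;115m🬎[38;2;38;8;14m[48;2;11;15;26m🬝[38;2;39;8;15m[48;2;11;15;26m🬎[38;2;39;8;15m[48;2;11;15;26m🬎[38;2;39;8;15m[48;2;11;15;26m🬎[38;2;39;8;15m[48;2;17;23;41m🬎[38;2;39;8;15m[48;2;52;64;99m🬎[38;2;38;8;14m[48;2;49;66;115m🬝[38;2;39;8;15m[48;2;46;62;109m🬎[38;2;39;8;15m[48;2;42;57;100m🬎[0m
[38;2;57;70;106m[48;2;34;44;72m🬊[38;2;69;81;117m[48;2;38;48;75m🬊[38;2;77;89;124m[48;2;40;49;76m🬊[38;2;77;89;124m[48;2;38;47;73m🬆[38;2;77;89;127m[48;2;38;47;74m🬂[38;2;61;74;111m[48;2;31;41;66m🬂[38;2;47;60;96m[48;2;27;35;61m🬂[38;2;38;50;86m[48;2;24;32;56m🬂[38;2;34;46;81m[48;2;22;30;53m🬂[38;2;33;44;78m[48;2;21;28;50m🬂[38;2;31;42;74m[48;2;19;26;45m🬂[38;2;29;39;68m[48;2;17;22;39m🬂[0m
[38;2;20;27;46m[48;2;12;17;29m🬂[38;2;20;26;46m[48;2;12;17;29m🬂[38;2;19;26;45m[48;2;12;16;29m🬂[38;2;18;25;43m[48;2;12;16;28m🬂[38;2;17;23;41m[48;2;11;15;27m🬂[38;2;16;22;39m[48;2;11;15;26m🬂[38;2;15;21;37m[48;2;11;15;26m🬂[38;2;14;19;35m[48;2;11;15;26m🬂[38;2;13;17;32m[48;2;11;15;26m🬂[38;2;12;16;29m[48;2;11;15;26m🬀[38;2;11;15;26m[48;2;11;15;26m [38;2;11;15;26m[48;2;11;15;26m [0m
[38;2;11;15;26m[48;2;11;15;26m [38;2;11;15;26m[48;2;11;15;26m [38;2;11;15;26m[48;2;11;15;26m [38;2;11;15;26m[48;2;11;15;26m [38;2;11;15;26m[48;2;11;15;26m [38;2;11;15;26m[48;2;11;15;26m [38;2;11;15;26m[48;2;11;15;26m [38;2;11;15;26m[48;2;11;15;26m [38;2;11;15;26m[48;2;11;15;26m [38;2;11;15;26m[48;2;11;15;26m [38;2;11;15;26m[48;2;11;15;26m [38;2;11;15;26m[48;2;11;15;26m [0m
</frame>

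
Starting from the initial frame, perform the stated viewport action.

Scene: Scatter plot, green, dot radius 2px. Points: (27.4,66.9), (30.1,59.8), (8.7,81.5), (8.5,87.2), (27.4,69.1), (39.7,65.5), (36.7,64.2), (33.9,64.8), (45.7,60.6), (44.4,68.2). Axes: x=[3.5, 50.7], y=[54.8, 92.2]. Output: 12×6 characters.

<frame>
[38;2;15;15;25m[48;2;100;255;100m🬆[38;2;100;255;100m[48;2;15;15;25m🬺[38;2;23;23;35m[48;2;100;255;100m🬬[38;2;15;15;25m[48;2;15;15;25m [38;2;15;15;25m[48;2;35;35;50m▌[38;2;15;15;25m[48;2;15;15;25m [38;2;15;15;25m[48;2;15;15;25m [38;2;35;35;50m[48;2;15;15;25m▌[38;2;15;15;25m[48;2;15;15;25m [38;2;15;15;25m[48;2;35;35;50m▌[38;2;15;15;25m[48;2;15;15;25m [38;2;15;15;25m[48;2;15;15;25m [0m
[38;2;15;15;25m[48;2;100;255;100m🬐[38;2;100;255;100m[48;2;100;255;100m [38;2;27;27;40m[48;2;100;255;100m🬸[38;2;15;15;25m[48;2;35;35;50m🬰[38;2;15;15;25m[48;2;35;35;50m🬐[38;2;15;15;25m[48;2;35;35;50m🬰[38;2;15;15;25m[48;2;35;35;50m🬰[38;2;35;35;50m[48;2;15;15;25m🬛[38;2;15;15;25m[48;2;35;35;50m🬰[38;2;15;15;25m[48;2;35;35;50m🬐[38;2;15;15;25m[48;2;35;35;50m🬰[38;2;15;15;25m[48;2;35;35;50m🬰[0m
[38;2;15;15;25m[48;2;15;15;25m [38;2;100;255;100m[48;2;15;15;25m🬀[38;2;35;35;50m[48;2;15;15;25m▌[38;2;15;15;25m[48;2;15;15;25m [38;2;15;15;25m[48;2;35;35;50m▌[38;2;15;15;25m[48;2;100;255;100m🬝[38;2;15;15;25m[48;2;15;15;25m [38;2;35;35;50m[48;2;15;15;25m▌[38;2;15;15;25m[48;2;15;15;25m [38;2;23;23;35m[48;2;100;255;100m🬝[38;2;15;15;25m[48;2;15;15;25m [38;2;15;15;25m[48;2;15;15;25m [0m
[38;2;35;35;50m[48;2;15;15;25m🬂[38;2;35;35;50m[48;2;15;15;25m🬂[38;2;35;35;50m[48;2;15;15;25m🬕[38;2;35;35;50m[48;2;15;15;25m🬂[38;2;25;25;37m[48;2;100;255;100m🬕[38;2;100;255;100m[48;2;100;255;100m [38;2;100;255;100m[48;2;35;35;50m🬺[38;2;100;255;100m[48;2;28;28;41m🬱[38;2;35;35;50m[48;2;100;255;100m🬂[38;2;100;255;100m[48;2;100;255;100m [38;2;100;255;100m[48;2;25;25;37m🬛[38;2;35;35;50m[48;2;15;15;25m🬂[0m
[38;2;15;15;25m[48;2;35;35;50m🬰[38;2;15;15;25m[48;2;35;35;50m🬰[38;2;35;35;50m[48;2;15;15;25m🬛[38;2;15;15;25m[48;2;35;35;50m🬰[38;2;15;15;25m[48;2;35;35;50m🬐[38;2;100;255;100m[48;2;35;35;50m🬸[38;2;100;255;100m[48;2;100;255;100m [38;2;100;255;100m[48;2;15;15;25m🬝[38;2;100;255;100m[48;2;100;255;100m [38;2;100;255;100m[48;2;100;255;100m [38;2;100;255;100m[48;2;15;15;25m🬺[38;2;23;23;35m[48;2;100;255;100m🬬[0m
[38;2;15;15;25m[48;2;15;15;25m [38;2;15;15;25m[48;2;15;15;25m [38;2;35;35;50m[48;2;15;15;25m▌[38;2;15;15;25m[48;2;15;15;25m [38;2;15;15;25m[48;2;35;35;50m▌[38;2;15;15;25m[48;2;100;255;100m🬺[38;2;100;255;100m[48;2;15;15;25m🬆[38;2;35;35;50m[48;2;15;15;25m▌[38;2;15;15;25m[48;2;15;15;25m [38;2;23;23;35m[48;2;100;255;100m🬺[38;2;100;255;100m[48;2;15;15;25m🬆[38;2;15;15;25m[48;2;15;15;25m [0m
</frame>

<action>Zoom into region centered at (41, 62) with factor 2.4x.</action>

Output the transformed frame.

<frame>
[38;2;15;15;25m[48;2;15;15;25m [38;2;15;15;25m[48;2;15;15;25m [38;2;35;35;50m[48;2;15;15;25m▌[38;2;15;15;25m[48;2;15;15;25m [38;2;23;23;35m[48;2;100;255;100m🬝[38;2;15;15;25m[48;2;15;15;25m [38;2;15;15;25m[48;2;100;255;100m🬴[38;2;100;255;100m[48;2;100;255;100m [38;2;100;255;100m[48;2;15;15;25m🬛[38;2;15;15;25m[48;2;35;35;50m▌[38;2;15;15;25m[48;2;15;15;25m [38;2;15;15;25m[48;2;15;15;25m [0m
[38;2;23;23;35m[48;2;100;255;100m🬝[38;2;15;15;25m[48;2;100;255;100m🬀[38;2;28;28;41m[48;2;100;255;100m🬊[38;2;15;15;25m[48;2;100;255;100m🬂[38;2;100;255;100m[48;2;100;255;100m [38;2;100;255;100m[48;2;15;15;25m🬛[38;2;15;15;25m[48;2;35;35;50m🬰[38;2;100;255;100m[48;2;31;31;45m🬁[38;2;15;15;25m[48;2;35;35;50m🬰[38;2;15;15;25m[48;2;35;35;50m🬐[38;2;15;15;25m[48;2;35;35;50m🬰[38;2;15;15;25m[48;2;35;35;50m🬰[0m
[38;2;15;15;25m[48;2;15;15;25m [38;2;100;255;100m[48;2;15;15;25m🬊[38;2;100;255;100m[48;2;28;28;41m🬊[38;2;100;255;100m[48;2;15;15;25m🬝[38;2;100;255;100m[48;2;25;25;37m🬂[38;2;15;15;25m[48;2;15;15;25m [38;2;15;15;25m[48;2;15;15;25m [38;2;35;35;50m[48;2;15;15;25m▌[38;2;15;15;25m[48;2;100;255;100m🬬[38;2;15;15;25m[48;2;35;35;50m▌[38;2;15;15;25m[48;2;15;15;25m [38;2;15;15;25m[48;2;15;15;25m [0m
[38;2;35;35;50m[48;2;15;15;25m🬂[38;2;35;35;50m[48;2;15;15;25m🬂[38;2;35;35;50m[48;2;15;15;25m🬕[38;2;35;35;50m[48;2;15;15;25m🬂[38;2;35;35;50m[48;2;15;15;25m🬨[38;2;35;35;50m[48;2;15;15;25m🬂[38;2;35;35;50m[48;2;15;15;25m🬂[38;2;35;35;50m[48;2;100;255;100m🬐[38;2;100;255;100m[48;2;100;255;100m [38;2;100;255;100m[48;2;31;31;45m🬃[38;2;35;35;50m[48;2;15;15;25m🬂[38;2;35;35;50m[48;2;15;15;25m🬂[0m
[38;2;15;15;25m[48;2;35;35;50m🬰[38;2;15;15;25m[48;2;35;35;50m🬰[38;2;35;35;50m[48;2;15;15;25m🬛[38;2;15;15;25m[48;2;35;35;50m🬰[38;2;15;15;25m[48;2;35;35;50m🬐[38;2;15;15;25m[48;2;35;35;50m🬰[38;2;15;15;25m[48;2;35;35;50m🬰[38;2;35;35;50m[48;2;15;15;25m🬛[38;2;100;255;100m[48;2;23;23;35m🬀[38;2;15;15;25m[48;2;35;35;50m🬐[38;2;15;15;25m[48;2;35;35;50m🬰[38;2;15;15;25m[48;2;35;35;50m🬰[0m
[38;2;15;15;25m[48;2;15;15;25m [38;2;15;15;25m[48;2;15;15;25m [38;2;35;35;50m[48;2;15;15;25m▌[38;2;15;15;25m[48;2;15;15;25m [38;2;15;15;25m[48;2;35;35;50m▌[38;2;15;15;25m[48;2;15;15;25m [38;2;15;15;25m[48;2;15;15;25m [38;2;35;35;50m[48;2;15;15;25m▌[38;2;15;15;25m[48;2;15;15;25m [38;2;15;15;25m[48;2;35;35;50m▌[38;2;15;15;25m[48;2;15;15;25m [38;2;15;15;25m[48;2;15;15;25m [0m
</frame>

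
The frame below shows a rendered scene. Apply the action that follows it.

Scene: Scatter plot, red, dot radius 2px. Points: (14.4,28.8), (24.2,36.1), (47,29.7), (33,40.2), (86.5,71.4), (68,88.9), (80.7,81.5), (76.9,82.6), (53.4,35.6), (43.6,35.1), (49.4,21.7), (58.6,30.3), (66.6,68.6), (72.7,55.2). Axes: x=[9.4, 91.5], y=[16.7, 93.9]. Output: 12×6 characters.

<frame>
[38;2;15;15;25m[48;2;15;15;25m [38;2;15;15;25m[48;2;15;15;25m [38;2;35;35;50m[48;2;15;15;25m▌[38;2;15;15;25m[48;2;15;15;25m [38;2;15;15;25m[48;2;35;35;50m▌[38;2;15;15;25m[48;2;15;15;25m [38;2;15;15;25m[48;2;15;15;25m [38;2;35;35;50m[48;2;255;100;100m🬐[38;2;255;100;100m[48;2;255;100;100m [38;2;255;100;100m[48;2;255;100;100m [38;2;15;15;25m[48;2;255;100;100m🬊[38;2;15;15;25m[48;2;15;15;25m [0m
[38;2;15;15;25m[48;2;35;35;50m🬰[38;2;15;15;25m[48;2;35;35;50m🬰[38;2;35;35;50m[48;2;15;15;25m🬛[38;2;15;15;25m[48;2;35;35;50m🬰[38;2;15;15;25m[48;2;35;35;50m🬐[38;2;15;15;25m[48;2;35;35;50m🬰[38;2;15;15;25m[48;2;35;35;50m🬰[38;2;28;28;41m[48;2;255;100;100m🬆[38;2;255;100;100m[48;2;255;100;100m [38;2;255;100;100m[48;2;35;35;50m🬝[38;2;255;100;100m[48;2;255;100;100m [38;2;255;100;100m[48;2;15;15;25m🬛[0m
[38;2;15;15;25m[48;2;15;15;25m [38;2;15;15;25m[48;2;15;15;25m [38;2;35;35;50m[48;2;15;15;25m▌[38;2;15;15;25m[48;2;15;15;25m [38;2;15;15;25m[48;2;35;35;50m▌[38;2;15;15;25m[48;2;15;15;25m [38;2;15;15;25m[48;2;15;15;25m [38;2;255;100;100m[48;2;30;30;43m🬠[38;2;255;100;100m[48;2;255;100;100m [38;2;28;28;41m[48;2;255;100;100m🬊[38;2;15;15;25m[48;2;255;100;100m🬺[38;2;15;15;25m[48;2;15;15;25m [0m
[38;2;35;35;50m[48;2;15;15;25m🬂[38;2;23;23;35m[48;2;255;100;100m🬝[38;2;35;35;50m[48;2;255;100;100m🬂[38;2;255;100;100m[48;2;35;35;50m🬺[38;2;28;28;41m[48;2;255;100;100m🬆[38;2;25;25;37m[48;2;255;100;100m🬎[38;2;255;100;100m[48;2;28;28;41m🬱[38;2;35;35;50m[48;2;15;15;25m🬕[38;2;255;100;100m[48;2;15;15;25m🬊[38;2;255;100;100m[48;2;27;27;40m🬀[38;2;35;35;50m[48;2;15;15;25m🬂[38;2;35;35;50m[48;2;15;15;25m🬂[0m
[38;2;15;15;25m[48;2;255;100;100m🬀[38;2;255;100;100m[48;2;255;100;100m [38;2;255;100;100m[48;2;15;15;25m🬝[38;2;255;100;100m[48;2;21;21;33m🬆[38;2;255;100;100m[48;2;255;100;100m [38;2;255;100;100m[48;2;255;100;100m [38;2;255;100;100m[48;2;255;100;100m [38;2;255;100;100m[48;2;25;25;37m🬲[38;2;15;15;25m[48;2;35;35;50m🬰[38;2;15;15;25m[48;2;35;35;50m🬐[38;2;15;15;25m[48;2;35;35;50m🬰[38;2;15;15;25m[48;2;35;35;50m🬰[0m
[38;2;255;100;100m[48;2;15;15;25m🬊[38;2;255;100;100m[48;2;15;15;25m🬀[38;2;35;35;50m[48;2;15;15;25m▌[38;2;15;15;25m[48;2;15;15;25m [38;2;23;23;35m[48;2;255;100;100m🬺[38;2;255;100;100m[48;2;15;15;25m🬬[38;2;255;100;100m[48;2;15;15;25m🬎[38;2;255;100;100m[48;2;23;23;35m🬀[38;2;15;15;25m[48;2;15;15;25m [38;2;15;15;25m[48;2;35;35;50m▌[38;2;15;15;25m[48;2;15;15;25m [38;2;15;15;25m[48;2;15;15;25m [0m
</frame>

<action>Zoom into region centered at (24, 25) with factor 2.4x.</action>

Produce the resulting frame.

<frame>
[38;2;15;15;25m[48;2;15;15;25m [38;2;15;15;25m[48;2;15;15;25m [38;2;35;35;50m[48;2;15;15;25m▌[38;2;15;15;25m[48;2;15;15;25m [38;2;23;23;35m[48;2;255;100;100m🬝[38;2;15;15;25m[48;2;255;100;100m🬀[38;2;15;15;25m[48;2;255;100;100m🬊[38;2;255;100;100m[48;2;27;27;40m🬁[38;2;255;100;100m[48;2;15;15;25m🬬[38;2;255;100;100m[48;2;28;28;41m🬆[38;2;15;15;25m[48;2;15;15;25m [38;2;15;15;25m[48;2;15;15;25m [0m
[38;2;15;15;25m[48;2;35;35;50m🬰[38;2;15;15;25m[48;2;35;35;50m🬰[38;2;28;28;41m[48;2;255;100;100m🬆[38;2;23;23;35m[48;2;255;100;100m🬬[38;2;15;15;25m[48;2;35;35;50m🬐[38;2;255;100;100m[48;2;21;21;33m🬊[38;2;255;100;100m[48;2;23;23;35m🬀[38;2;35;35;50m[48;2;15;15;25m🬛[38;2;15;15;25m[48;2;35;35;50m🬰[38;2;15;15;25m[48;2;35;35;50m🬐[38;2;15;15;25m[48;2;35;35;50m🬰[38;2;15;15;25m[48;2;35;35;50m🬰[0m
[38;2;15;15;25m[48;2;15;15;25m [38;2;15;15;25m[48;2;255;100;100m🬺[38;2;255;100;100m[48;2;35;35;50m🬬[38;2;255;100;100m[48;2;15;15;25m🬆[38;2;15;15;25m[48;2;35;35;50m▌[38;2;15;15;25m[48;2;15;15;25m [38;2;15;15;25m[48;2;15;15;25m [38;2;35;35;50m[48;2;15;15;25m▌[38;2;15;15;25m[48;2;15;15;25m [38;2;15;15;25m[48;2;35;35;50m▌[38;2;15;15;25m[48;2;15;15;25m [38;2;15;15;25m[48;2;15;15;25m [0m
[38;2;35;35;50m[48;2;15;15;25m🬂[38;2;35;35;50m[48;2;15;15;25m🬂[38;2;35;35;50m[48;2;15;15;25m🬕[38;2;35;35;50m[48;2;15;15;25m🬂[38;2;35;35;50m[48;2;15;15;25m🬨[38;2;35;35;50m[48;2;15;15;25m🬂[38;2;35;35;50m[48;2;15;15;25m🬂[38;2;35;35;50m[48;2;15;15;25m🬕[38;2;35;35;50m[48;2;15;15;25m🬂[38;2;35;35;50m[48;2;15;15;25m🬨[38;2;35;35;50m[48;2;15;15;25m🬂[38;2;35;35;50m[48;2;15;15;25m🬂[0m
[38;2;15;15;25m[48;2;35;35;50m🬰[38;2;15;15;25m[48;2;35;35;50m🬰[38;2;35;35;50m[48;2;15;15;25m🬛[38;2;15;15;25m[48;2;35;35;50m🬰[38;2;15;15;25m[48;2;35;35;50m🬐[38;2;15;15;25m[48;2;35;35;50m🬰[38;2;15;15;25m[48;2;35;35;50m🬰[38;2;35;35;50m[48;2;15;15;25m🬛[38;2;15;15;25m[48;2;35;35;50m🬰[38;2;15;15;25m[48;2;35;35;50m🬐[38;2;15;15;25m[48;2;35;35;50m🬰[38;2;15;15;25m[48;2;35;35;50m🬰[0m
[38;2;15;15;25m[48;2;15;15;25m [38;2;15;15;25m[48;2;15;15;25m [38;2;35;35;50m[48;2;15;15;25m▌[38;2;15;15;25m[48;2;15;15;25m [38;2;15;15;25m[48;2;35;35;50m▌[38;2;15;15;25m[48;2;15;15;25m [38;2;15;15;25m[48;2;15;15;25m [38;2;35;35;50m[48;2;15;15;25m▌[38;2;15;15;25m[48;2;15;15;25m [38;2;15;15;25m[48;2;35;35;50m▌[38;2;15;15;25m[48;2;15;15;25m [38;2;15;15;25m[48;2;15;15;25m [0m
</frame>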